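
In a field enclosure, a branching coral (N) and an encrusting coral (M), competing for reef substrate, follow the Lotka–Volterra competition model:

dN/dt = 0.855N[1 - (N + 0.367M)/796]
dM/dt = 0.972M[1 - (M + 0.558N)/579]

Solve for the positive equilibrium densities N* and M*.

N* ≈ 734, M* ≈ 170

Setting both brackets to zero gives the nullclines N + 0.367M = 796 and 0.558N + M = 579.
Substituting M = 579 - 0.558N into the first: N(1 - 0.367·0.558) = 796 - 0.367·579.
So N* = 584/0.795 = 734, and then M* = 579 - 0.558·734 = 170.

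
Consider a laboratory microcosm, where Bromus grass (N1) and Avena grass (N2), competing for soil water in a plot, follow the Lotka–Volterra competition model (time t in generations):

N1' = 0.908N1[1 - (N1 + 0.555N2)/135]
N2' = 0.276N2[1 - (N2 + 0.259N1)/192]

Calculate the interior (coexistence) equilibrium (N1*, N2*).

Setting both brackets to zero gives the nullclines N1 + 0.555N2 = 135 and 0.259N1 + N2 = 192.
Substituting N2 = 192 - 0.259N1 into the first: N1(1 - 0.555·0.259) = 135 - 0.555·192.
So N1* = 28.4/0.856 = 33.2, and then N2* = 192 - 0.259·33.2 = 183.

N1* ≈ 33.2, N2* ≈ 183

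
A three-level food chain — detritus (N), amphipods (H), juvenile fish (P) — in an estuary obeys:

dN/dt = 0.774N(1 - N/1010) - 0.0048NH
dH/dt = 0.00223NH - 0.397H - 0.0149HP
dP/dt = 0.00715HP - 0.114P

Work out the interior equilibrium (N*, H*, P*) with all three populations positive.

N* ≈ 910, H* ≈ 15.9, P* ≈ 110

From dP/dt = 0: 0.00715H* = 0.114, so H* = 15.9.
From dN/dt = 0: 0.774(1 - N*/1010) = 0.0048·15.9, giving N* = 1010·(1 - 0.0989) = 910.
From dH/dt = 0: 0.00223·910 - 0.397 = 0.0149P*, so P* = 1.63/0.0149 = 110.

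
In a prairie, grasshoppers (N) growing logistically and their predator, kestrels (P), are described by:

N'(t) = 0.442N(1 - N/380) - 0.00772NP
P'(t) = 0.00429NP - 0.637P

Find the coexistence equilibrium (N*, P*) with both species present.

From dP/dt = 0 with P > 0: 0.00429N* = 0.637, so N* = 148.
Substitute into dN/dt = 0: 0.442(1 - 148/380) = 0.00772P*.
The bracket is 0.609, giving P* = 0.269/0.00772 = 34.9.

N* ≈ 148, P* ≈ 34.9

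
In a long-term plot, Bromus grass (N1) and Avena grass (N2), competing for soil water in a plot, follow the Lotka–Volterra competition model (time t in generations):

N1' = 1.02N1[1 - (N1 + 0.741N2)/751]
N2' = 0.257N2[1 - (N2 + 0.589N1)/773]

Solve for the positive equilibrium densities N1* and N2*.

Setting both brackets to zero gives the nullclines N1 + 0.741N2 = 751 and 0.589N1 + N2 = 773.
Substituting N2 = 773 - 0.589N1 into the first: N1(1 - 0.741·0.589) = 751 - 0.741·773.
So N1* = 178/0.564 = 316, and then N2* = 773 - 0.589·316 = 587.

N1* ≈ 316, N2* ≈ 587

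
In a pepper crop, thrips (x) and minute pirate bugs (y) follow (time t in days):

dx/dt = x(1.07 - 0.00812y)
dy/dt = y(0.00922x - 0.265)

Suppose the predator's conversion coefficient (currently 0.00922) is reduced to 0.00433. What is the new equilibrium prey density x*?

x* ≈ 61.2

At the interior fixed point, setting dy/dt = 0 with y > 0 fixes x* = (predator death rate)/(xy coefficient) — independent of the other coefficients.
With the change, x* = 0.265/0.00433 = 61.2; it rises from 28.7.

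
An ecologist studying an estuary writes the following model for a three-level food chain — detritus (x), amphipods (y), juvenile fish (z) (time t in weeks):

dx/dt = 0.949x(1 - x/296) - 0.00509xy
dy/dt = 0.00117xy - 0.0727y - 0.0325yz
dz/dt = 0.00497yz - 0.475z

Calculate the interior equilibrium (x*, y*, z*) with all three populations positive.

x* ≈ 144, y* ≈ 95.6, z* ≈ 2.96

From dz/dt = 0: 0.00497y* = 0.475, so y* = 95.6.
From dx/dt = 0: 0.949(1 - x*/296) = 0.00509·95.6, giving x* = 296·(1 - 0.513) = 144.
From dy/dt = 0: 0.00117·144 - 0.0727 = 0.0325z*, so z* = 0.0961/0.0325 = 2.96.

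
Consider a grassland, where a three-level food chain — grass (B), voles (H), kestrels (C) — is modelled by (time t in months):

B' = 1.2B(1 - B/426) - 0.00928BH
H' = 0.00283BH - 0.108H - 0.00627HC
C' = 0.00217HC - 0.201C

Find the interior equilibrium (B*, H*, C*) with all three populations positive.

B* ≈ 121, H* ≈ 92.6, C* ≈ 37.3

From dC/dt = 0: 0.00217H* = 0.201, so H* = 92.6.
From dB/dt = 0: 1.2(1 - B*/426) = 0.00928·92.6, giving B* = 426·(1 - 0.716) = 121.
From dH/dt = 0: 0.00283·121 - 0.108 = 0.00627C*, so C* = 0.234/0.00627 = 37.3.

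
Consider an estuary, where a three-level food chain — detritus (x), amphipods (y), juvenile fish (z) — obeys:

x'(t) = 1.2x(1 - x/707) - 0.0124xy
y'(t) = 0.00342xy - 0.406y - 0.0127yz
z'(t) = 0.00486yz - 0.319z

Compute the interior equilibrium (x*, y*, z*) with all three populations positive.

From dz/dt = 0: 0.00486y* = 0.319, so y* = 65.6.
From dx/dt = 0: 1.2(1 - x*/707) = 0.0124·65.6, giving x* = 707·(1 - 0.678) = 227.
From dy/dt = 0: 0.00342·227 - 0.406 = 0.0127z*, so z* = 0.372/0.0127 = 29.3.

x* ≈ 227, y* ≈ 65.6, z* ≈ 29.3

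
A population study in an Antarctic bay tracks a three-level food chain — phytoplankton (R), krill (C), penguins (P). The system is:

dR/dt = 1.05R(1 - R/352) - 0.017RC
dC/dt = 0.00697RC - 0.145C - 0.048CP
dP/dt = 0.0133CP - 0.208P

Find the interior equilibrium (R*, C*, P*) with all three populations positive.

From dP/dt = 0: 0.0133C* = 0.208, so C* = 15.6.
From dR/dt = 0: 1.05(1 - R*/352) = 0.017·15.6, giving R* = 352·(1 - 0.253) = 263.
From dC/dt = 0: 0.00697·263 - 0.145 = 0.048P*, so P* = 1.69/0.048 = 35.2.

R* ≈ 263, C* ≈ 15.6, P* ≈ 35.2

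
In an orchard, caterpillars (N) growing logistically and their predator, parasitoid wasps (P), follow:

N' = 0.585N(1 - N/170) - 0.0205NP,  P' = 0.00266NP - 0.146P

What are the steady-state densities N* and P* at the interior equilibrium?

From dP/dt = 0 with P > 0: 0.00266N* = 0.146, so N* = 54.9.
Substitute into dN/dt = 0: 0.585(1 - 54.9/170) = 0.0205P*.
The bracket is 0.677, giving P* = 0.396/0.0205 = 19.3.

N* ≈ 54.9, P* ≈ 19.3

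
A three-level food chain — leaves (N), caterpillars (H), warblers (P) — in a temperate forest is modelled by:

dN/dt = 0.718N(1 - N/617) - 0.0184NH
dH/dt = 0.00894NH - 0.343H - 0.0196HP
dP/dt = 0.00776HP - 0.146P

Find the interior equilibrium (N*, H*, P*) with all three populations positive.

From dP/dt = 0: 0.00776H* = 0.146, so H* = 18.8.
From dN/dt = 0: 0.718(1 - N*/617) = 0.0184·18.8, giving N* = 617·(1 - 0.482) = 320.
From dH/dt = 0: 0.00894·320 - 0.343 = 0.0196P*, so P* = 2.51/0.0196 = 128.

N* ≈ 320, H* ≈ 18.8, P* ≈ 128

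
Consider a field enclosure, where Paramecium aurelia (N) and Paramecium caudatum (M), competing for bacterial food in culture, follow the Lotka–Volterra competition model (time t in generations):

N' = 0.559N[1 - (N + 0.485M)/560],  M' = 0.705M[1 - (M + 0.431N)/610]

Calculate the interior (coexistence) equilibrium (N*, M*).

Setting both brackets to zero gives the nullclines N + 0.485M = 560 and 0.431N + M = 610.
Substituting M = 610 - 0.431N into the first: N(1 - 0.485·0.431) = 560 - 0.485·610.
So N* = 264/0.791 = 334, and then M* = 610 - 0.431·334 = 466.

N* ≈ 334, M* ≈ 466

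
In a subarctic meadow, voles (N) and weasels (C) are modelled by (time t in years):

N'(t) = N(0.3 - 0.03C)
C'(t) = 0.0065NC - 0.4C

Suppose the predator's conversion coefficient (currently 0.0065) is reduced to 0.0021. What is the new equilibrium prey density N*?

N* ≈ 190

At the interior fixed point, setting dC/dt = 0 with C > 0 fixes N* = (predator death rate)/(NC coefficient) — independent of the other coefficients.
With the change, N* = 0.4/0.0021 = 190; it rises from 61.5.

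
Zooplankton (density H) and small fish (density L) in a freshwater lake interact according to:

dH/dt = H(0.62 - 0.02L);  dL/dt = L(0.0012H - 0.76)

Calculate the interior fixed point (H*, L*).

H* ≈ 633, L* ≈ 31

Set dL/dt = 0 with L > 0: 0.0012H - 0.76 = 0, so H* = 0.76/0.0012 = 633.
Set dH/dt = 0 with H > 0: 0.62 - 0.02L = 0, so L* = 0.62/0.02 = 31.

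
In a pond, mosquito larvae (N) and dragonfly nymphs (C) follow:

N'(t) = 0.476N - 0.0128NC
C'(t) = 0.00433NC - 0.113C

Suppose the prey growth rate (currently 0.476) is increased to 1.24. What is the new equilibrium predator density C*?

C* ≈ 96.9

At the interior fixed point, setting dN/dt = 0 with N > 0 fixes C* = (prey growth rate)/(NC coefficient) — independent of the other coefficients.
With the change, C* = 1.24/0.0128 = 96.9; it rises from 37.2.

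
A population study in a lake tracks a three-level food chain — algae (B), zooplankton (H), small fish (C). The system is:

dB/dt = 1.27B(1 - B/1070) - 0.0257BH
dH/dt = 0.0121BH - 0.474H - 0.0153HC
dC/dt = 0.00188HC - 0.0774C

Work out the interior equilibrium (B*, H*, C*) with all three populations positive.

B* ≈ 179, H* ≈ 41.2, C* ≈ 110

From dC/dt = 0: 0.00188H* = 0.0774, so H* = 41.2.
From dB/dt = 0: 1.27(1 - B*/1070) = 0.0257·41.2, giving B* = 1070·(1 - 0.833) = 179.
From dH/dt = 0: 0.0121·179 - 0.474 = 0.0153C*, so C* = 1.69/0.0153 = 110.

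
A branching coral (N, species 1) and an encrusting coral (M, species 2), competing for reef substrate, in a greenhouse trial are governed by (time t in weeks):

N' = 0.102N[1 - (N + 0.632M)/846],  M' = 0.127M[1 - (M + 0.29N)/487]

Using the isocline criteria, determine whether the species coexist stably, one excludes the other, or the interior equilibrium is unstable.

Compare the nullcline intercepts: K1/α12 = 846/0.632 = 1340 > K2 = 487; K2/α21 = 487/0.29 = 1680 > K1 = 846.
Since both inequalities hold, each species can invade when rare, so the interior equilibrium is stable.

stable coexistence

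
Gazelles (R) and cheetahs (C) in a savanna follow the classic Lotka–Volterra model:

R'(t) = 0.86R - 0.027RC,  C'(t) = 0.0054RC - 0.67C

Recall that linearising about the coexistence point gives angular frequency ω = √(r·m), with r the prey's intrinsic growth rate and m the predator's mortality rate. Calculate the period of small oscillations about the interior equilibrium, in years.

T ≈ 8.28 years

Here r = 0.86 and m = 0.67, so r·m = 0.576.
ω = √0.576 = 0.759 per year, hence T = 2π/ω ≈ 8.28 years.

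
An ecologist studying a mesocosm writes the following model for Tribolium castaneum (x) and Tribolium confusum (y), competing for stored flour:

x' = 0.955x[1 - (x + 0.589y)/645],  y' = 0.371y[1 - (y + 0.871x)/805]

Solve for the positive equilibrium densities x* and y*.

x* ≈ 351, y* ≈ 499

Setting both brackets to zero gives the nullclines x + 0.589y = 645 and 0.871x + y = 805.
Substituting y = 805 - 0.871x into the first: x(1 - 0.589·0.871) = 645 - 0.589·805.
So x* = 171/0.487 = 351, and then y* = 805 - 0.871·351 = 499.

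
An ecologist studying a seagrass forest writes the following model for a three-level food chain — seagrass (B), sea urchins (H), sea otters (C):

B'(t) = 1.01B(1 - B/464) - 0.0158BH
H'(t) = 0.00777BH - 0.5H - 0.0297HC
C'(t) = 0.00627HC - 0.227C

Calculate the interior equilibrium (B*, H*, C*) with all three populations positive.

B* ≈ 201, H* ≈ 36.2, C* ≈ 35.8

From dC/dt = 0: 0.00627H* = 0.227, so H* = 36.2.
From dB/dt = 0: 1.01(1 - B*/464) = 0.0158·36.2, giving B* = 464·(1 - 0.566) = 201.
From dH/dt = 0: 0.00777·201 - 0.5 = 0.0297C*, so C* = 1.06/0.0297 = 35.8.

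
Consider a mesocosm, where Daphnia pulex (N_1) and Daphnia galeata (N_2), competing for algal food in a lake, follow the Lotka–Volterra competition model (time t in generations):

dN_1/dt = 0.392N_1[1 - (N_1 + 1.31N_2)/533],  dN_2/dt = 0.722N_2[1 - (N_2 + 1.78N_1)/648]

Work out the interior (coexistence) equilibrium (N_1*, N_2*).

N_1* ≈ 237, N_2* ≈ 226

Setting both brackets to zero gives the nullclines N_1 + 1.31N_2 = 533 and 1.78N_1 + N_2 = 648.
Substituting N_2 = 648 - 1.78N_1 into the first: N_1(1 - 1.31·1.78) = 533 - 1.31·648.
So N_1* = -316/-1.33 = 237, and then N_2* = 648 - 1.78·237 = 226.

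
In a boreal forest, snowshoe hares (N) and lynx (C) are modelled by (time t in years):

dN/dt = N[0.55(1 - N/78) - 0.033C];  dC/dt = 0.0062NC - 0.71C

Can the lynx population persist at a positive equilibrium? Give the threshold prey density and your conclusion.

The predator equation gives dC/dt > 0 only when N > 0.71/0.0062 = 115.
Without the predator, N → K = 78. Since 78 < 115, the predator cannot invade.

Threshold N = 115; K < 115, so no, the predator goes extinct.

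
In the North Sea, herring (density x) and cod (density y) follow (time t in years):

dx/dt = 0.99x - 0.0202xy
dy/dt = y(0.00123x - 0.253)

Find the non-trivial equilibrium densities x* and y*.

Set dy/dt = 0 with y > 0: 0.00123x - 0.253 = 0, so x* = 0.253/0.00123 = 206.
Set dx/dt = 0 with x > 0: 0.99 - 0.0202y = 0, so y* = 0.99/0.0202 = 49.

x* ≈ 206, y* ≈ 49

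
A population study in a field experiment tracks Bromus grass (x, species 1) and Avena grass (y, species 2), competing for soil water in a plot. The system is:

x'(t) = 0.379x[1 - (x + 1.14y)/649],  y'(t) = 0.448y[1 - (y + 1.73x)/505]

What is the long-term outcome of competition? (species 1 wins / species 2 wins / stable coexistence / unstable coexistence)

Compare the nullcline intercepts: K1/α12 = 649/1.14 = 569 > K2 = 505; K2/α21 = 505/1.73 = 292 < K1 = 649.
Since the inequalities point opposite ways, species 1 can invade but species 2 cannot.

species 1 excludes species 2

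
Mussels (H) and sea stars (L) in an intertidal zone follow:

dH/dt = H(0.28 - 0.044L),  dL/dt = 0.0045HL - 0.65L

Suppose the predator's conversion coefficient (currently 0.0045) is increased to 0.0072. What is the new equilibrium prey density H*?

At the interior fixed point, setting dL/dt = 0 with L > 0 fixes H* = (predator death rate)/(HL coefficient) — independent of the other coefficients.
With the change, H* = 0.65/0.0072 = 90.3; it falls from 144.

H* ≈ 90.3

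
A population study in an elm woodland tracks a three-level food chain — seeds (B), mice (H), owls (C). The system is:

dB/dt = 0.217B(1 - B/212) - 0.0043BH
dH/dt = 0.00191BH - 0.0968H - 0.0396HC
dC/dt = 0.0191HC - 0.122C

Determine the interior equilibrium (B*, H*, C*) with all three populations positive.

B* ≈ 185, H* ≈ 6.39, C* ≈ 6.49

From dC/dt = 0: 0.0191H* = 0.122, so H* = 6.39.
From dB/dt = 0: 0.217(1 - B*/212) = 0.0043·6.39, giving B* = 212·(1 - 0.127) = 185.
From dH/dt = 0: 0.00191·185 - 0.0968 = 0.0396C*, so C* = 0.257/0.0396 = 6.49.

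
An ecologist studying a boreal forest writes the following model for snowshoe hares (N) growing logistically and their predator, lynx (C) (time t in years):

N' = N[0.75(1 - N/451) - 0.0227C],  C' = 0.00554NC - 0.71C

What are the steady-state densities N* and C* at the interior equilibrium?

From dC/dt = 0 with C > 0: 0.00554N* = 0.71, so N* = 128.
Substitute into dN/dt = 0: 0.75(1 - 128/451) = 0.0227C*.
The bracket is 0.716, giving C* = 0.537/0.0227 = 23.7.

N* ≈ 128, C* ≈ 23.7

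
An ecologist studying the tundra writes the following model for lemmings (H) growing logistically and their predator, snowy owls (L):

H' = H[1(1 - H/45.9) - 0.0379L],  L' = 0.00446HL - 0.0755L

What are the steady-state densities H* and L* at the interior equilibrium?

H* ≈ 16.9, L* ≈ 16.7

From dL/dt = 0 with L > 0: 0.00446H* = 0.0755, so H* = 16.9.
Substitute into dH/dt = 0: 1(1 - 16.9/45.9) = 0.0379L*.
The bracket is 0.631, giving L* = 0.631/0.0379 = 16.7.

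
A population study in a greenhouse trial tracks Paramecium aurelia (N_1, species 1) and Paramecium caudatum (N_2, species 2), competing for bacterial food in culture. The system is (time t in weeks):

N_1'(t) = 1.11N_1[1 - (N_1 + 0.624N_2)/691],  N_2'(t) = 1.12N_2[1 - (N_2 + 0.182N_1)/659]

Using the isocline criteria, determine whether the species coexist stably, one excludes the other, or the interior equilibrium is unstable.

stable coexistence

Compare the nullcline intercepts: K1/α12 = 691/0.624 = 1110 > K2 = 659; K2/α21 = 659/0.182 = 3620 > K1 = 691.
Since both inequalities hold, each species can invade when rare, so the interior equilibrium is stable.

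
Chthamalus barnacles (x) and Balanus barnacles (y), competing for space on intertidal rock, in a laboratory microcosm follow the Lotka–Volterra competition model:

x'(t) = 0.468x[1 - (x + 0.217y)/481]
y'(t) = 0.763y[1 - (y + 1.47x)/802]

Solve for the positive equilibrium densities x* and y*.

Setting both brackets to zero gives the nullclines x + 0.217y = 481 and 1.47x + y = 802.
Substituting y = 802 - 1.47x into the first: x(1 - 0.217·1.47) = 481 - 0.217·802.
So x* = 307/0.681 = 451, and then y* = 802 - 1.47·451 = 139.

x* ≈ 451, y* ≈ 139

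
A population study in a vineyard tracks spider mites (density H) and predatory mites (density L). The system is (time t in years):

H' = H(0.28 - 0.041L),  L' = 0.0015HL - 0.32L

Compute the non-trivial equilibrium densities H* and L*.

Set dL/dt = 0 with L > 0: 0.0015H - 0.32 = 0, so H* = 0.32/0.0015 = 213.
Set dH/dt = 0 with H > 0: 0.28 - 0.041L = 0, so L* = 0.28/0.041 = 6.83.

H* ≈ 213, L* ≈ 6.83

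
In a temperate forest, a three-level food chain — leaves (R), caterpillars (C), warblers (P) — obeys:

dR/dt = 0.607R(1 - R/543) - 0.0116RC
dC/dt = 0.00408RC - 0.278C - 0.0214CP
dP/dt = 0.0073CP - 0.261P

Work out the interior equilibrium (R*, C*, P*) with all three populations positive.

R* ≈ 172, C* ≈ 35.8, P* ≈ 19.8

From dP/dt = 0: 0.0073C* = 0.261, so C* = 35.8.
From dR/dt = 0: 0.607(1 - R*/543) = 0.0116·35.8, giving R* = 543·(1 - 0.683) = 172.
From dC/dt = 0: 0.00408·172 - 0.278 = 0.0214P*, so P* = 0.424/0.0214 = 19.8.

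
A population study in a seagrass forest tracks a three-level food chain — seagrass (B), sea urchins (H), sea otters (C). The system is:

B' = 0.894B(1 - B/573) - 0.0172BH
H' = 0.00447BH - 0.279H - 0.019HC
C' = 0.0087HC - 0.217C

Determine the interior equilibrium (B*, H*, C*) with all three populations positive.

From dC/dt = 0: 0.0087H* = 0.217, so H* = 24.9.
From dB/dt = 0: 0.894(1 - B*/573) = 0.0172·24.9, giving B* = 573·(1 - 0.48) = 298.
From dH/dt = 0: 0.00447·298 - 0.279 = 0.019C*, so C* = 1.05/0.019 = 55.4.

B* ≈ 298, H* ≈ 24.9, C* ≈ 55.4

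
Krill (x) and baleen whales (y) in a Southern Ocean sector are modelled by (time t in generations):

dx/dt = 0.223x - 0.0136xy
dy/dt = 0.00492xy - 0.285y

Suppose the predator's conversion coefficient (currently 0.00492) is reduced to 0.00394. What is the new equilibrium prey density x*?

At the interior fixed point, setting dy/dt = 0 with y > 0 fixes x* = (predator death rate)/(xy coefficient) — independent of the other coefficients.
With the change, x* = 0.285/0.00394 = 72.3; it rises from 57.9.

x* ≈ 72.3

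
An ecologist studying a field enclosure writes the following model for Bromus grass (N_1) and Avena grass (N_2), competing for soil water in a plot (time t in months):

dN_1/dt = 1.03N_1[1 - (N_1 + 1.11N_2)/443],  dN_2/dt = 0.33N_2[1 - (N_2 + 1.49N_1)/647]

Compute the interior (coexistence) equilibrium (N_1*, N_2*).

N_1* ≈ 421, N_2* ≈ 20

Setting both brackets to zero gives the nullclines N_1 + 1.11N_2 = 443 and 1.49N_1 + N_2 = 647.
Substituting N_2 = 647 - 1.49N_1 into the first: N_1(1 - 1.11·1.49) = 443 - 1.11·647.
So N_1* = -275/-0.654 = 421, and then N_2* = 647 - 1.49·421 = 20.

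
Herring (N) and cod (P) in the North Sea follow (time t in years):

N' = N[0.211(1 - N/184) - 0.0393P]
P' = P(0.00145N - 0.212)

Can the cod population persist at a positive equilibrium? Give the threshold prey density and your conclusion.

Threshold N = 146; K > 146, so yes, the predator persists.

The predator equation gives dP/dt > 0 only when N > 0.212/0.00145 = 146.
Without the predator, N → K = 184. Since 184 > 146, the predator can invade and persist.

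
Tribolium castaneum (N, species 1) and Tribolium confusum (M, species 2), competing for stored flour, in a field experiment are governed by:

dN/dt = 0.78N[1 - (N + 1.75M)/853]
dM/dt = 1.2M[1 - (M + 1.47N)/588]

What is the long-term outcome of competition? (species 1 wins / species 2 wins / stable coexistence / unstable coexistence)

unstable coexistence (outcome depends on initial conditions)

Compare the nullcline intercepts: K1/α12 = 853/1.75 = 487 < K2 = 588; K2/α21 = 588/1.47 = 400 < K1 = 853.
Since both are reversed, neither can invade when rare; the interior point is a saddle.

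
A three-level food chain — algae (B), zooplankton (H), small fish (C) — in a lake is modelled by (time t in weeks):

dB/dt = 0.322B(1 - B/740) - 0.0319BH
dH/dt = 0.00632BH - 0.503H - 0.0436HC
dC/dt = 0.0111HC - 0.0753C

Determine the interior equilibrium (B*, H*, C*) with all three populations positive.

From dC/dt = 0: 0.0111H* = 0.0753, so H* = 6.78.
From dB/dt = 0: 0.322(1 - B*/740) = 0.0319·6.78, giving B* = 740·(1 - 0.672) = 243.
From dH/dt = 0: 0.00632·243 - 0.503 = 0.0436C*, so C* = 1.03/0.0436 = 23.6.

B* ≈ 243, H* ≈ 6.78, C* ≈ 23.6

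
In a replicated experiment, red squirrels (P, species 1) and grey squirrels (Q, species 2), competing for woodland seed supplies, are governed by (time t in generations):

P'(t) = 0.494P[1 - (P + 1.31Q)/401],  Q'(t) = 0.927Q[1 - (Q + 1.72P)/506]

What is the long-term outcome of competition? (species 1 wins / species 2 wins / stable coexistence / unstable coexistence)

unstable coexistence (outcome depends on initial conditions)

Compare the nullcline intercepts: K1/α12 = 401/1.31 = 306 < K2 = 506; K2/α21 = 506/1.72 = 294 < K1 = 401.
Since both are reversed, neither can invade when rare; the interior point is a saddle.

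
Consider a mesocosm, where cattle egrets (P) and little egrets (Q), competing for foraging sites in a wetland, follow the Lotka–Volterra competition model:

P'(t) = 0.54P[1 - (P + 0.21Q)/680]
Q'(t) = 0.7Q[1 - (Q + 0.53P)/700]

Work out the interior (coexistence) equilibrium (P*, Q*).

P* ≈ 600, Q* ≈ 382

Setting both brackets to zero gives the nullclines P + 0.21Q = 680 and 0.53P + Q = 700.
Substituting Q = 700 - 0.53P into the first: P(1 - 0.21·0.53) = 680 - 0.21·700.
So P* = 533/0.889 = 600, and then Q* = 700 - 0.53·600 = 382.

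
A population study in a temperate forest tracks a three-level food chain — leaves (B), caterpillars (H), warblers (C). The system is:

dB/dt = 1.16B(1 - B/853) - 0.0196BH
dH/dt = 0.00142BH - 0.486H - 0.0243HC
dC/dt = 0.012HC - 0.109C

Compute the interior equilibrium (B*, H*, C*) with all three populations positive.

B* ≈ 722, H* ≈ 9.08, C* ≈ 22.2

From dC/dt = 0: 0.012H* = 0.109, so H* = 9.08.
From dB/dt = 0: 1.16(1 - B*/853) = 0.0196·9.08, giving B* = 853·(1 - 0.153) = 722.
From dH/dt = 0: 0.00142·722 - 0.486 = 0.0243C*, so C* = 0.539/0.0243 = 22.2.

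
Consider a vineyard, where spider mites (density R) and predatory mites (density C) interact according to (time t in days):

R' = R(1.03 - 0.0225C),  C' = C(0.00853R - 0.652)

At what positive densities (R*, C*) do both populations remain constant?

R* ≈ 76.4, C* ≈ 45.8

Set dC/dt = 0 with C > 0: 0.00853R - 0.652 = 0, so R* = 0.652/0.00853 = 76.4.
Set dR/dt = 0 with R > 0: 1.03 - 0.0225C = 0, so C* = 1.03/0.0225 = 45.8.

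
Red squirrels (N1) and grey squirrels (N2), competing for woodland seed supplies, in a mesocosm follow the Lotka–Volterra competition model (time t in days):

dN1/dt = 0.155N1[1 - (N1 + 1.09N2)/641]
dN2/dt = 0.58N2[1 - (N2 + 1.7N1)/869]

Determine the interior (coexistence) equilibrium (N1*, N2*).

Setting both brackets to zero gives the nullclines N1 + 1.09N2 = 641 and 1.7N1 + N2 = 869.
Substituting N2 = 869 - 1.7N1 into the first: N1(1 - 1.09·1.7) = 641 - 1.09·869.
So N1* = -306/-0.853 = 359, and then N2* = 869 - 1.7·359 = 259.

N1* ≈ 359, N2* ≈ 259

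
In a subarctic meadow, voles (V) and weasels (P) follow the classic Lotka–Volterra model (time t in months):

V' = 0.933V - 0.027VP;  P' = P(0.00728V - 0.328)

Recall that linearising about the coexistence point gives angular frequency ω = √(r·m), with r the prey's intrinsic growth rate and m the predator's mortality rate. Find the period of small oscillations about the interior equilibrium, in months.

T ≈ 11.4 months

Here r = 0.933 and m = 0.328, so r·m = 0.306.
ω = √0.306 = 0.553 per month, hence T = 2π/ω ≈ 11.4 months.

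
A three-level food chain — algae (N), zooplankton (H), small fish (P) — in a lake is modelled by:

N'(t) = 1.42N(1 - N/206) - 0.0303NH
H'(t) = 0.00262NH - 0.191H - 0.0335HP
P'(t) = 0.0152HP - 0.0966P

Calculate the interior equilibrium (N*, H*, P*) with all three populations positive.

From dP/dt = 0: 0.0152H* = 0.0966, so H* = 6.36.
From dN/dt = 0: 1.42(1 - N*/206) = 0.0303·6.36, giving N* = 206·(1 - 0.136) = 178.
From dH/dt = 0: 0.00262·178 - 0.191 = 0.0335P*, so P* = 0.276/0.0335 = 8.22.

N* ≈ 178, H* ≈ 6.36, P* ≈ 8.22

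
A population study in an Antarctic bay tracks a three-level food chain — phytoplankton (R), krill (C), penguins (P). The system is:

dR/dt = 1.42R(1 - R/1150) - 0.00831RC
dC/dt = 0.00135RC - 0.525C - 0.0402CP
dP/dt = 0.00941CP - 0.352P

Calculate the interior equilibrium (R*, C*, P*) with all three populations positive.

R* ≈ 898, C* ≈ 37.4, P* ≈ 17.1

From dP/dt = 0: 0.00941C* = 0.352, so C* = 37.4.
From dR/dt = 0: 1.42(1 - R*/1150) = 0.00831·37.4, giving R* = 1150·(1 - 0.219) = 898.
From dC/dt = 0: 0.00135·898 - 0.525 = 0.0402P*, so P* = 0.688/0.0402 = 17.1.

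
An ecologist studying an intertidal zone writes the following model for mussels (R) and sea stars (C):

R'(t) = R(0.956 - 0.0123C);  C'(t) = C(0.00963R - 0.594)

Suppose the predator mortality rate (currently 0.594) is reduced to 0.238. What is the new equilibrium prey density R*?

At the interior fixed point, setting dC/dt = 0 with C > 0 fixes R* = (predator death rate)/(RC coefficient) — independent of the other coefficients.
With the change, R* = 0.238/0.00963 = 24.7; it falls from 61.7.

R* ≈ 24.7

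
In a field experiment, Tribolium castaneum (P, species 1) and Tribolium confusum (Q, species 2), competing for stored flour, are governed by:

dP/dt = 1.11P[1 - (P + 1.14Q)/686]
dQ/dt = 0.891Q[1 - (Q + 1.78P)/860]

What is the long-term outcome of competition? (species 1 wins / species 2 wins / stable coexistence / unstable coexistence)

Compare the nullcline intercepts: K1/α12 = 686/1.14 = 602 < K2 = 860; K2/α21 = 860/1.78 = 483 < K1 = 686.
Since both are reversed, neither can invade when rare; the interior point is a saddle.

unstable coexistence (outcome depends on initial conditions)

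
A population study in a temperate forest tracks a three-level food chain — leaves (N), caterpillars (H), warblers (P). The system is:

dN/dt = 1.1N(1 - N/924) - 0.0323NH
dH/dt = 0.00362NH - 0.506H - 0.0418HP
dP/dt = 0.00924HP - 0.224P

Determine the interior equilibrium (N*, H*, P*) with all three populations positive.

From dP/dt = 0: 0.00924H* = 0.224, so H* = 24.2.
From dN/dt = 0: 1.1(1 - N*/924) = 0.0323·24.2, giving N* = 924·(1 - 0.712) = 266.
From dH/dt = 0: 0.00362·266 - 0.506 = 0.0418P*, so P* = 0.458/0.0418 = 11.

N* ≈ 266, H* ≈ 24.2, P* ≈ 11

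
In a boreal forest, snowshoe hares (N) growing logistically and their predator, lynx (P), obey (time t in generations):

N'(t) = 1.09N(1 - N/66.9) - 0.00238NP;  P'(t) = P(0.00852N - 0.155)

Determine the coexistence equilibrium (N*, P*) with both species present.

N* ≈ 18.2, P* ≈ 333

From dP/dt = 0 with P > 0: 0.00852N* = 0.155, so N* = 18.2.
Substitute into dN/dt = 0: 1.09(1 - 18.2/66.9) = 0.00238P*.
The bracket is 0.728, giving P* = 0.794/0.00238 = 333.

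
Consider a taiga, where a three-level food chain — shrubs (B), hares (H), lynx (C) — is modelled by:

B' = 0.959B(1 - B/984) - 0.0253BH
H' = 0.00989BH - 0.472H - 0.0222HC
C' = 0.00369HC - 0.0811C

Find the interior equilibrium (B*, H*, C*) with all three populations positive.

B* ≈ 413, H* ≈ 22, C* ≈ 163

From dC/dt = 0: 0.00369H* = 0.0811, so H* = 22.
From dB/dt = 0: 0.959(1 - B*/984) = 0.0253·22, giving B* = 984·(1 - 0.58) = 413.
From dH/dt = 0: 0.00989·413 - 0.472 = 0.0222C*, so C* = 3.62/0.0222 = 163.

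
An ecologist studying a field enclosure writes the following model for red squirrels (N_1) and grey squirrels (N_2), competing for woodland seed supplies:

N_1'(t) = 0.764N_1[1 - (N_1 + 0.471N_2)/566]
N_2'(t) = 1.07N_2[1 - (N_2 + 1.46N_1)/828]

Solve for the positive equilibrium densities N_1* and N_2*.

Setting both brackets to zero gives the nullclines N_1 + 0.471N_2 = 566 and 1.46N_1 + N_2 = 828.
Substituting N_2 = 828 - 1.46N_1 into the first: N_1(1 - 0.471·1.46) = 566 - 0.471·828.
So N_1* = 176/0.312 = 564, and then N_2* = 828 - 1.46·564 = 5.25.

N_1* ≈ 564, N_2* ≈ 5.25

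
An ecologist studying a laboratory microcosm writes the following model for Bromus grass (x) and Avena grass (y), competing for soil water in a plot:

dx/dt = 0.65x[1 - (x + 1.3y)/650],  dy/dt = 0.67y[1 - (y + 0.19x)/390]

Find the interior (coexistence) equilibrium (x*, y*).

Setting both brackets to zero gives the nullclines x + 1.3y = 650 and 0.19x + y = 390.
Substituting y = 390 - 0.19x into the first: x(1 - 1.3·0.19) = 650 - 1.3·390.
So x* = 143/0.753 = 190, and then y* = 390 - 0.19·190 = 354.

x* ≈ 190, y* ≈ 354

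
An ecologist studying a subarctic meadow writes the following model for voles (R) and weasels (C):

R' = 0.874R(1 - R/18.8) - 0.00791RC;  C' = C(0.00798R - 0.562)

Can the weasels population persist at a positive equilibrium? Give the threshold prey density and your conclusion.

Threshold R = 70.4; K < 70.4, so no, the predator goes extinct.

The predator equation gives dC/dt > 0 only when R > 0.562/0.00798 = 70.4.
Without the predator, R → K = 18.8. Since 18.8 < 70.4, the predator cannot invade.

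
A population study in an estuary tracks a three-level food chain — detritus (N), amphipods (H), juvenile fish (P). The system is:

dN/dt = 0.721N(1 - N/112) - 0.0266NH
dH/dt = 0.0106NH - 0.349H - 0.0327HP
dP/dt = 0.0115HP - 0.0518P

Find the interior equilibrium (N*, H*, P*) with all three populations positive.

From dP/dt = 0: 0.0115H* = 0.0518, so H* = 4.5.
From dN/dt = 0: 0.721(1 - N*/112) = 0.0266·4.5, giving N* = 112·(1 - 0.166) = 93.4.
From dH/dt = 0: 0.0106·93.4 - 0.349 = 0.0327P*, so P* = 0.641/0.0327 = 19.6.

N* ≈ 93.4, H* ≈ 4.5, P* ≈ 19.6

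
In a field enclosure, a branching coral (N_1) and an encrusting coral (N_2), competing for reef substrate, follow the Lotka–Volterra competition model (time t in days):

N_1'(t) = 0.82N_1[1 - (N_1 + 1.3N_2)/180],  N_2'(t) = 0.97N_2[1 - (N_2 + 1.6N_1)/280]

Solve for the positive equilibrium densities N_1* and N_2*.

N_1* ≈ 170, N_2* ≈ 7.41

Setting both brackets to zero gives the nullclines N_1 + 1.3N_2 = 180 and 1.6N_1 + N_2 = 280.
Substituting N_2 = 280 - 1.6N_1 into the first: N_1(1 - 1.3·1.6) = 180 - 1.3·280.
So N_1* = -184/-1.08 = 170, and then N_2* = 280 - 1.6·170 = 7.41.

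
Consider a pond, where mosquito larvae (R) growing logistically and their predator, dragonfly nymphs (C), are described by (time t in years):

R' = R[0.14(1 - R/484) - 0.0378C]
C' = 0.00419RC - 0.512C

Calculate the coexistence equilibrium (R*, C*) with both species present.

R* ≈ 122, C* ≈ 2.77

From dC/dt = 0 with C > 0: 0.00419R* = 0.512, so R* = 122.
Substitute into dR/dt = 0: 0.14(1 - 122/484) = 0.0378C*.
The bracket is 0.748, giving C* = 0.105/0.0378 = 2.77.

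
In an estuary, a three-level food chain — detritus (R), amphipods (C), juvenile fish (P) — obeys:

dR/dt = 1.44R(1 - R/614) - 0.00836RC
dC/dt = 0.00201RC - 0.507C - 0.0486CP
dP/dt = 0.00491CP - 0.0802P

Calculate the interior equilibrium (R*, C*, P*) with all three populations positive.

From dP/dt = 0: 0.00491C* = 0.0802, so C* = 16.3.
From dR/dt = 0: 1.44(1 - R*/614) = 0.00836·16.3, giving R* = 614·(1 - 0.0948) = 556.
From dC/dt = 0: 0.00201·556 - 0.507 = 0.0486P*, so P* = 0.61/0.0486 = 12.6.

R* ≈ 556, C* ≈ 16.3, P* ≈ 12.6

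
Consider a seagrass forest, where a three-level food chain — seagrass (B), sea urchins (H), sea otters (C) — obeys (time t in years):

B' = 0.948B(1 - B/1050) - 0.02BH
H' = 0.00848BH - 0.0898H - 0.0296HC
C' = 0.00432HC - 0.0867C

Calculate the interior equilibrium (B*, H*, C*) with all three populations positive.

B* ≈ 605, H* ≈ 20.1, C* ≈ 170

From dC/dt = 0: 0.00432H* = 0.0867, so H* = 20.1.
From dB/dt = 0: 0.948(1 - B*/1050) = 0.02·20.1, giving B* = 1050·(1 - 0.423) = 605.
From dH/dt = 0: 0.00848·605 - 0.0898 = 0.0296C*, so C* = 5.04/0.0296 = 170.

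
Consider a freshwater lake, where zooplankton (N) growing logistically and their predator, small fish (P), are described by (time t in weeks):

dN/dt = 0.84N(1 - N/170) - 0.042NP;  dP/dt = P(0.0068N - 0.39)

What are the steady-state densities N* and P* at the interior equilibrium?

N* ≈ 57.4, P* ≈ 13.3

From dP/dt = 0 with P > 0: 0.0068N* = 0.39, so N* = 57.4.
Substitute into dN/dt = 0: 0.84(1 - 57.4/170) = 0.042P*.
The bracket is 0.663, giving P* = 0.557/0.042 = 13.3.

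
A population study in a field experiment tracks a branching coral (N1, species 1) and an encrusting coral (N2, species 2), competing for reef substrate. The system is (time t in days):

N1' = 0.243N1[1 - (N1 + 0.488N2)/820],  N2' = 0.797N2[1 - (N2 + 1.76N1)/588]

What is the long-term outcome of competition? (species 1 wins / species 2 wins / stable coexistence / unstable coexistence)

species 1 excludes species 2

Compare the nullcline intercepts: K1/α12 = 820/0.488 = 1680 > K2 = 588; K2/α21 = 588/1.76 = 334 < K1 = 820.
Since the inequalities point opposite ways, species 1 can invade but species 2 cannot.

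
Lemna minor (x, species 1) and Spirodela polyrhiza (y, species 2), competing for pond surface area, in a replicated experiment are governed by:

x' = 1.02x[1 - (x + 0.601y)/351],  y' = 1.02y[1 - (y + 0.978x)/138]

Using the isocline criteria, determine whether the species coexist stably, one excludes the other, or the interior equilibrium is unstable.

species 1 excludes species 2

Compare the nullcline intercepts: K1/α12 = 351/0.601 = 584 > K2 = 138; K2/α21 = 138/0.978 = 141 < K1 = 351.
Since the inequalities point opposite ways, species 1 can invade but species 2 cannot.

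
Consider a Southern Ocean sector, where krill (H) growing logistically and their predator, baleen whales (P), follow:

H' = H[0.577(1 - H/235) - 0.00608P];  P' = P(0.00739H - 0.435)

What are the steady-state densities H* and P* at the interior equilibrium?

H* ≈ 58.9, P* ≈ 71.1

From dP/dt = 0 with P > 0: 0.00739H* = 0.435, so H* = 58.9.
Substitute into dH/dt = 0: 0.577(1 - 58.9/235) = 0.00608P*.
The bracket is 0.75, giving P* = 0.432/0.00608 = 71.1.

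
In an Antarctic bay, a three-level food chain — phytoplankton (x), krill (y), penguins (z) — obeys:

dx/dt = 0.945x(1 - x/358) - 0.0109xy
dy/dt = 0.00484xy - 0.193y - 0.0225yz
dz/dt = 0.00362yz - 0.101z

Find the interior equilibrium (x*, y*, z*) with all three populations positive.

From dz/dt = 0: 0.00362y* = 0.101, so y* = 27.9.
From dx/dt = 0: 0.945(1 - x*/358) = 0.0109·27.9, giving x* = 358·(1 - 0.322) = 243.
From dy/dt = 0: 0.00484·243 - 0.193 = 0.0225z*, so z* = 0.982/0.0225 = 43.6.

x* ≈ 243, y* ≈ 27.9, z* ≈ 43.6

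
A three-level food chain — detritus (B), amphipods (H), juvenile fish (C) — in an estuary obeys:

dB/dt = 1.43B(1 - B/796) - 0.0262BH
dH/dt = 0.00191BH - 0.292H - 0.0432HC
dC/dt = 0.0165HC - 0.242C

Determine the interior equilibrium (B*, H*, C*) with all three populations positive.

B* ≈ 582, H* ≈ 14.7, C* ≈ 19

From dC/dt = 0: 0.0165H* = 0.242, so H* = 14.7.
From dB/dt = 0: 1.43(1 - B*/796) = 0.0262·14.7, giving B* = 796·(1 - 0.269) = 582.
From dH/dt = 0: 0.00191·582 - 0.292 = 0.0432C*, so C* = 0.82/0.0432 = 19.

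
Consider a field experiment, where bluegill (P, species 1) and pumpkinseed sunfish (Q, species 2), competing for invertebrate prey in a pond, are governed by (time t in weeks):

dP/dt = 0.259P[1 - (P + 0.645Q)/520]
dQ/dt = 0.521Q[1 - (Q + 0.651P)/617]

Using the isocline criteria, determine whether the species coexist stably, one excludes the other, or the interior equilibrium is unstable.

Compare the nullcline intercepts: K1/α12 = 520/0.645 = 806 > K2 = 617; K2/α21 = 617/0.651 = 948 > K1 = 520.
Since both inequalities hold, each species can invade when rare, so the interior equilibrium is stable.

stable coexistence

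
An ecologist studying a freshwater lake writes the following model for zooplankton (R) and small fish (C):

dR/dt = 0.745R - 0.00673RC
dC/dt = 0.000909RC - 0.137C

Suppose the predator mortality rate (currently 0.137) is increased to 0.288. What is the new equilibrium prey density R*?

R* ≈ 317

At the interior fixed point, setting dC/dt = 0 with C > 0 fixes R* = (predator death rate)/(RC coefficient) — independent of the other coefficients.
With the change, R* = 0.288/0.000909 = 317; it rises from 151.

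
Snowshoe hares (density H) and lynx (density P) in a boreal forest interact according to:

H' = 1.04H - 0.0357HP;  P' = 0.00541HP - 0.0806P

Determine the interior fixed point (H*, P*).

H* ≈ 14.9, P* ≈ 29.1

Set dP/dt = 0 with P > 0: 0.00541H - 0.0806 = 0, so H* = 0.0806/0.00541 = 14.9.
Set dH/dt = 0 with H > 0: 1.04 - 0.0357P = 0, so P* = 1.04/0.0357 = 29.1.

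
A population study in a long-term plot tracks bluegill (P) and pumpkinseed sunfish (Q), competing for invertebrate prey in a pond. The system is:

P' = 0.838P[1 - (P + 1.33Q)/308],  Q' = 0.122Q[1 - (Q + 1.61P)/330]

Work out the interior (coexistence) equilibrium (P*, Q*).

Setting both brackets to zero gives the nullclines P + 1.33Q = 308 and 1.61P + Q = 330.
Substituting Q = 330 - 1.61P into the first: P(1 - 1.33·1.61) = 308 - 1.33·330.
So P* = -131/-1.14 = 115, and then Q* = 330 - 1.61·115 = 145.

P* ≈ 115, Q* ≈ 145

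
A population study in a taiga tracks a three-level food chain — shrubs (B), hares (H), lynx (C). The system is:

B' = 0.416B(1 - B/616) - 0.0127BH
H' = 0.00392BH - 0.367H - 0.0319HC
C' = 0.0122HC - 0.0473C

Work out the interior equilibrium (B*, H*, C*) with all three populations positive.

From dC/dt = 0: 0.0122H* = 0.0473, so H* = 3.88.
From dB/dt = 0: 0.416(1 - B*/616) = 0.0127·3.88, giving B* = 616·(1 - 0.118) = 543.
From dH/dt = 0: 0.00392·543 - 0.367 = 0.0319C*, so C* = 1.76/0.0319 = 55.2.

B* ≈ 543, H* ≈ 3.88, C* ≈ 55.2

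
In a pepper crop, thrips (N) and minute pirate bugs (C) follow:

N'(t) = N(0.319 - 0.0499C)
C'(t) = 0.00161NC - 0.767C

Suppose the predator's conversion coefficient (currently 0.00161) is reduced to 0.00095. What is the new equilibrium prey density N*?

At the interior fixed point, setting dC/dt = 0 with C > 0 fixes N* = (predator death rate)/(NC coefficient) — independent of the other coefficients.
With the change, N* = 0.767/0.00095 = 807; it rises from 476.

N* ≈ 807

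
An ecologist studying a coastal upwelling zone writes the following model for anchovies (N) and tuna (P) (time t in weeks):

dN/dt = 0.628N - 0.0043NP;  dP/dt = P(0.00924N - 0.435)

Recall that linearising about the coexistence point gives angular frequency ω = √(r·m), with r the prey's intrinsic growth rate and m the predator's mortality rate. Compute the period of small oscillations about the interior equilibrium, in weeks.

Here r = 0.628 and m = 0.435, so r·m = 0.273.
ω = √0.273 = 0.523 per week, hence T = 2π/ω ≈ 12 weeks.

T ≈ 12 weeks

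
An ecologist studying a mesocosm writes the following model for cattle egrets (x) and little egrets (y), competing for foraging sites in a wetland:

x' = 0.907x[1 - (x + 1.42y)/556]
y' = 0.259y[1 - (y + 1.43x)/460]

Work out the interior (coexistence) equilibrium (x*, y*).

Setting both brackets to zero gives the nullclines x + 1.42y = 556 and 1.43x + y = 460.
Substituting y = 460 - 1.43x into the first: x(1 - 1.42·1.43) = 556 - 1.42·460.
So x* = -97.2/-1.03 = 94.3, and then y* = 460 - 1.43·94.3 = 325.

x* ≈ 94.3, y* ≈ 325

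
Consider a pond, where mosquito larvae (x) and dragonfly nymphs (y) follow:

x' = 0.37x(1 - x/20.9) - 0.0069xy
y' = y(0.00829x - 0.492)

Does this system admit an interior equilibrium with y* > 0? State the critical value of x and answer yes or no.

Threshold x = 59.3; K < 59.3, so no, the predator goes extinct.

The predator equation gives dy/dt > 0 only when x > 0.492/0.00829 = 59.3.
Without the predator, x → K = 20.9. Since 20.9 < 59.3, the predator cannot invade.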